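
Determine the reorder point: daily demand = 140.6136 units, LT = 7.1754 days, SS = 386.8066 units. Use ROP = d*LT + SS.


d*LT = 140.6136 * 7.1754 = 1008.9588
ROP = 1008.9588 + 386.8066 = 1395.7654

1395.7654 units


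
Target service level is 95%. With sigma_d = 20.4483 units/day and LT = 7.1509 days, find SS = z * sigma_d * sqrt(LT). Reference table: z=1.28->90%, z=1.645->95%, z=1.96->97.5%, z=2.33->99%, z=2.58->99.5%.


From the table, SL = 95% corresponds to z = 1.645
sqrt(LT) = sqrt(7.1509) = 2.6741
SS = 1.645 * 20.4483 * 2.6741 = 89.9505

89.9505 units


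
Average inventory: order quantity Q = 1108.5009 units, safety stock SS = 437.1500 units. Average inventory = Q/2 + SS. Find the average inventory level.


Q/2 = 554.2505
Avg = 554.2505 + 437.1500 = 991.4004

991.4004 units


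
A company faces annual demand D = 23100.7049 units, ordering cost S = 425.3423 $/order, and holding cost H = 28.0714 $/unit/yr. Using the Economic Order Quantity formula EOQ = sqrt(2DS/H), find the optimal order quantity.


2*D*S = 2 * 23100.7049 * 425.3423 = 19651413.9076
2*D*S/H = 700051.0807
EOQ = sqrt(700051.0807) = 836.6906

836.6906 units


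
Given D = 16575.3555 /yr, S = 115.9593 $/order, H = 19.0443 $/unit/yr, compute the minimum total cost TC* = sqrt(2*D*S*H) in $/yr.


2*D*S*H = 73208826.7018
TC* = sqrt(73208826.7018) = 8556.2157

8556.2157 $/yr


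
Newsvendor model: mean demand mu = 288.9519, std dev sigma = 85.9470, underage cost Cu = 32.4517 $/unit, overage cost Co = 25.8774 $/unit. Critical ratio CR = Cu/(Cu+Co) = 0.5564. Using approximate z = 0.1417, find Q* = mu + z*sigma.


CR = Cu/(Cu+Co) = 32.4517/(32.4517+25.8774) = 0.5564
z = 0.1417
Q* = 288.9519 + 0.1417 * 85.9470 = 301.1306

301.1306 units


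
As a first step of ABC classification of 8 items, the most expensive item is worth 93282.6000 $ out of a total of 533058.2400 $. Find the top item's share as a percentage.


Top item = 93282.6000
Total = 533058.2400
Percentage = 93282.6000 / 533058.2400 * 100 = 17.4995

17.4995%


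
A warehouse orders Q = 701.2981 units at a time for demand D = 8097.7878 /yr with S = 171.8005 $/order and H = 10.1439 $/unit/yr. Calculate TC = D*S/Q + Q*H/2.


Ordering cost = D*S/Q = 1983.7555
Holding cost = Q*H/2 = 3556.9489
TC = 1983.7555 + 3556.9489 = 5540.7044

5540.7044 $/yr


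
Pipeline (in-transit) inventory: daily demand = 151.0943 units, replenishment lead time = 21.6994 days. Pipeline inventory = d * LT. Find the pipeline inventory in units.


Pipeline = 151.0943 * 21.6994 = 3278.6557

3278.6557 units


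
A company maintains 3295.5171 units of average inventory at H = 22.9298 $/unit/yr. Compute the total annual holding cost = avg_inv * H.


Cost = 3295.5171 * 22.9298 = 75565.5480

75565.5480 $/yr


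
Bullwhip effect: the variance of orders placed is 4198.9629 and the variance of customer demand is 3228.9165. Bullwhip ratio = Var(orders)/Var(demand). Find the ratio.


BW = 4198.9629 / 3228.9165 = 1.3004

1.3004


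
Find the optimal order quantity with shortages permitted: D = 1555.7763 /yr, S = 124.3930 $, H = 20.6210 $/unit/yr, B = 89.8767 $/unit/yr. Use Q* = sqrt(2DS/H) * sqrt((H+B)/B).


sqrt(2DS/H) = 137.0035
sqrt((H+B)/B) = 1.1088
Q* = 137.0035 * 1.1088 = 151.9094

151.9094 units


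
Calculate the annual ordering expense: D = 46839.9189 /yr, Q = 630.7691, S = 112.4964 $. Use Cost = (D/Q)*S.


Number of orders = D/Q = 74.2584
Cost = 74.2584 * 112.4964 = 8353.8053

8353.8053 $/yr


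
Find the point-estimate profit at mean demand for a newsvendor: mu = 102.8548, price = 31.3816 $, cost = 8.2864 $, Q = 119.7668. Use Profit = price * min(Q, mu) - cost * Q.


Sales at mu = min(119.7668, 102.8548) = 102.8548
Revenue = 31.3816 * 102.8548 = 3227.7482
Total cost = 8.2864 * 119.7668 = 992.4356
Profit = 3227.7482 - 992.4356 = 2235.3126

2235.3126 $


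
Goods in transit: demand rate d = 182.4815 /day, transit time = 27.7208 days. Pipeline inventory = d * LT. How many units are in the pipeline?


Pipeline = 182.4815 * 27.7208 = 5058.5332

5058.5332 units


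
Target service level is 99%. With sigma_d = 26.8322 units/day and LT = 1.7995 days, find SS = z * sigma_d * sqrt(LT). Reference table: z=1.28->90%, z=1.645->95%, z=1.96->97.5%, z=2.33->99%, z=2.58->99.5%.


From the table, SL = 99% corresponds to z = 2.33
sqrt(LT) = sqrt(1.7995) = 1.3415
SS = 2.33 * 26.8322 * 1.3415 = 83.8664

83.8664 units


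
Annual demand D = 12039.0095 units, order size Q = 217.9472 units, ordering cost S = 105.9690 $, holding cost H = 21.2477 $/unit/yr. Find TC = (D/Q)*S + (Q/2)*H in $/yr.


Ordering cost = D*S/Q = 5853.5361
Holding cost = Q*H/2 = 2315.4384
TC = 5853.5361 + 2315.4384 = 8168.9744

8168.9744 $/yr


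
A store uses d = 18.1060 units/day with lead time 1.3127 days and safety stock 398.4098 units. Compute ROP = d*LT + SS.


d*LT = 18.1060 * 1.3127 = 23.7677
ROP = 23.7677 + 398.4098 = 422.1775

422.1775 units


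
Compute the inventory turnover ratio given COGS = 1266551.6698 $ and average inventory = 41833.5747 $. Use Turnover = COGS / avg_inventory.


Turnover = 1266551.6698 / 41833.5747 = 30.2760

30.2760


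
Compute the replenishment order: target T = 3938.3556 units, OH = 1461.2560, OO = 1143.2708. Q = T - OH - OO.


Inventory position = OH + OO = 1461.2560 + 1143.2708 = 2604.5268
Q = 3938.3556 - 2604.5268 = 1333.8288

1333.8288 units


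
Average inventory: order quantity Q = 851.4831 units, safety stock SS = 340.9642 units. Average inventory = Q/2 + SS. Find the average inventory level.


Q/2 = 425.7416
Avg = 425.7416 + 340.9642 = 766.7058

766.7058 units


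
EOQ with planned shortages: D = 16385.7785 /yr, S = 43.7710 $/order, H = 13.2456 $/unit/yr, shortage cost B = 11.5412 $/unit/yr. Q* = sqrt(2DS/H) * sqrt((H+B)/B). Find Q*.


sqrt(2DS/H) = 329.0834
sqrt((H+B)/B) = 1.4655
Q* = 329.0834 * 1.4655 = 482.2705

482.2705 units


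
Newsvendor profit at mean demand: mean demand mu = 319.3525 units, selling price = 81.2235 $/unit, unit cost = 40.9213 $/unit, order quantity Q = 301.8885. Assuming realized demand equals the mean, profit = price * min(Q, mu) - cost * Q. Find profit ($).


Sales at mu = min(301.8885, 319.3525) = 301.8885
Revenue = 81.2235 * 301.8885 = 24520.4406
Total cost = 40.9213 * 301.8885 = 12353.6699
Profit = 24520.4406 - 12353.6699 = 12166.7707

12166.7707 $


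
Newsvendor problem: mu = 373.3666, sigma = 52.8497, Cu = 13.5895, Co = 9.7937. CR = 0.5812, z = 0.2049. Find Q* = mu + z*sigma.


CR = Cu/(Cu+Co) = 13.5895/(13.5895+9.7937) = 0.5812
z = 0.2049
Q* = 373.3666 + 0.2049 * 52.8497 = 384.1955

384.1955 units


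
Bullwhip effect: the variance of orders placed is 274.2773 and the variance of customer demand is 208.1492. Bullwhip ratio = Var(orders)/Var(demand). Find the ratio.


BW = 274.2773 / 208.1492 = 1.3177

1.3177


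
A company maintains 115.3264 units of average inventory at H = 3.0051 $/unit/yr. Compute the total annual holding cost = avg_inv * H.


Cost = 115.3264 * 3.0051 = 346.5674

346.5674 $/yr


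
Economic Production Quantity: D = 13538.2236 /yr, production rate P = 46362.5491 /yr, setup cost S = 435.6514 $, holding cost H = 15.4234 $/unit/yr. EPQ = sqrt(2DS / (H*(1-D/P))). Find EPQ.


1 - D/P = 1 - 0.2920 = 0.7080
H*(1-D/P) = 10.9196
2DS = 11795892.1297
EPQ = sqrt(1080244.7543) = 1039.3482

1039.3482 units


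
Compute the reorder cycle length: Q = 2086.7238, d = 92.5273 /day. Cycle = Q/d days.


Cycle = 2086.7238 / 92.5273 = 22.5525

22.5525 days


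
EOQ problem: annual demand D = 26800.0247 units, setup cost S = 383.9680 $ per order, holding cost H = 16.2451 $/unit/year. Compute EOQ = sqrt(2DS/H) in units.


2*D*S = 2 * 26800.0247 * 383.9680 = 20580703.7680
2*D*S/H = 1266886.8624
EOQ = sqrt(1266886.8624) = 1125.5607

1125.5607 units


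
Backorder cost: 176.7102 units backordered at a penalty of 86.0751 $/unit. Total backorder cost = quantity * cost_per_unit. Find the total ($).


Total = 176.7102 * 86.0751 = 15210.3481

15210.3481 $


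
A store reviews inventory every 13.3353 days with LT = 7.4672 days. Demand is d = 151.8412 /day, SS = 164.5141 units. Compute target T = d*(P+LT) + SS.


P + LT = 20.8025
d*(P+LT) = 151.8412 * 20.8025 = 3158.6766
T = 3158.6766 + 164.5141 = 3323.1907

3323.1907 units


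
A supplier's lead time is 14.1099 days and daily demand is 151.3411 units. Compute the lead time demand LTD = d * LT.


LTD = 151.3411 * 14.1099 = 2135.4078

2135.4078 units


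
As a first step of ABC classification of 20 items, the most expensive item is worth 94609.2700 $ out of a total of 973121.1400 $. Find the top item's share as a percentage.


Top item = 94609.2700
Total = 973121.1400
Percentage = 94609.2700 / 973121.1400 * 100 = 9.7222

9.7222%


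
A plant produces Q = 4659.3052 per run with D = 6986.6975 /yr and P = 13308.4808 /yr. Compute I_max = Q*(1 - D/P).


D/P = 0.5250
1 - D/P = 0.4750
I_max = 4659.3052 * 0.4750 = 2213.2592

2213.2592 units


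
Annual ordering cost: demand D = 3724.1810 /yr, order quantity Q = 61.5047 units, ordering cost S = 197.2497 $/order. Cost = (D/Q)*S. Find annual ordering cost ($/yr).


Number of orders = D/Q = 60.5512
Cost = 60.5512 * 197.2497 = 11943.6984

11943.6984 $/yr


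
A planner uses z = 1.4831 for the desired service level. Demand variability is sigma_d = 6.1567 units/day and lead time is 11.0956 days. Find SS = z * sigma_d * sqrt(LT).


sqrt(LT) = sqrt(11.0956) = 3.3310
SS = 1.4831 * 6.1567 * 3.3310 = 30.4154

30.4154 units


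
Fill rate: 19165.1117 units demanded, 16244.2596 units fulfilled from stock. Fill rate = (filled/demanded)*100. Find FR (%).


FR = 16244.2596 / 19165.1117 * 100 = 84.7595

84.7595%


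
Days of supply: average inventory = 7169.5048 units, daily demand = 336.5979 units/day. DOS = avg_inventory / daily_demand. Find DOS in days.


DOS = 7169.5048 / 336.5979 = 21.2999

21.2999 days


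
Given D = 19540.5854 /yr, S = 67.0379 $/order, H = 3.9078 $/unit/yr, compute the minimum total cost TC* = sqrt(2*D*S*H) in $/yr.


2*D*S*H = 10238121.8909
TC* = sqrt(10238121.8909) = 3199.7065

3199.7065 $/yr


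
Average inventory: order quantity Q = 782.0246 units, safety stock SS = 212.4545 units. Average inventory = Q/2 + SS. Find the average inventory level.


Q/2 = 391.0123
Avg = 391.0123 + 212.4545 = 603.4668

603.4668 units


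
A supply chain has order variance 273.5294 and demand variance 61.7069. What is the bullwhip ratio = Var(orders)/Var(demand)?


BW = 273.5294 / 61.7069 = 4.4327

4.4327


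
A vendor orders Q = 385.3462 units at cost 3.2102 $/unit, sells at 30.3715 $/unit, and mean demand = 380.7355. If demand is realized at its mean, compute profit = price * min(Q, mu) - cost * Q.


Sales at mu = min(385.3462, 380.7355) = 380.7355
Revenue = 30.3715 * 380.7355 = 11563.5082
Total cost = 3.2102 * 385.3462 = 1237.0384
Profit = 11563.5082 - 1237.0384 = 10326.4699

10326.4699 $


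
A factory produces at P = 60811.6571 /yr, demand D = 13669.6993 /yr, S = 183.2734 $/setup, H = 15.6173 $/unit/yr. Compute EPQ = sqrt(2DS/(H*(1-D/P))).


1 - D/P = 1 - 0.2248 = 0.7752
H*(1-D/P) = 12.1067
2DS = 5010584.5354
EPQ = sqrt(413867.8243) = 643.3256

643.3256 units


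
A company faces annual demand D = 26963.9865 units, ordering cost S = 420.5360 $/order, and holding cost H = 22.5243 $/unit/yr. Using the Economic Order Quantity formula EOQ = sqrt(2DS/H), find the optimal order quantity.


2*D*S = 2 * 26963.9865 * 420.5360 = 22678654.0535
2*D*S/H = 1006852.7792
EOQ = sqrt(1006852.7792) = 1003.4205

1003.4205 units


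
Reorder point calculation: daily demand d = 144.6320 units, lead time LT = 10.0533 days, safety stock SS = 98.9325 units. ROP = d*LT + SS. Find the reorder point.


d*LT = 144.6320 * 10.0533 = 1454.0289
ROP = 1454.0289 + 98.9325 = 1552.9614

1552.9614 units


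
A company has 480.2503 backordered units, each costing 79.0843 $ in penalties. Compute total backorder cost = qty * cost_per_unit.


Total = 480.2503 * 79.0843 = 37980.2588

37980.2588 $


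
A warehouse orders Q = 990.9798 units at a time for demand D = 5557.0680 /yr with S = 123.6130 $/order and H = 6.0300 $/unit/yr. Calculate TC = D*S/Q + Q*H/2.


Ordering cost = D*S/Q = 693.1785
Holding cost = Q*H/2 = 2987.8041
TC = 693.1785 + 2987.8041 = 3680.9826

3680.9826 $/yr


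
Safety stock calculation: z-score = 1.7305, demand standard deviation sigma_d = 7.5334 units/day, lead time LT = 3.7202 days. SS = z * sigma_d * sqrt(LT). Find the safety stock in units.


sqrt(LT) = sqrt(3.7202) = 1.9288
SS = 1.7305 * 7.5334 * 1.9288 = 25.1447

25.1447 units


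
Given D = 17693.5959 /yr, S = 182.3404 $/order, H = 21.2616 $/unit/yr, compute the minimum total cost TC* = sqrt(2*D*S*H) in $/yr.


2*D*S*H = 137190786.7090
TC* = sqrt(137190786.7090) = 11712.8471

11712.8471 $/yr


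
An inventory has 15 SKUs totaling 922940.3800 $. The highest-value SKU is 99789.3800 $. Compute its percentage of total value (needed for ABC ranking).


Top item = 99789.3800
Total = 922940.3800
Percentage = 99789.3800 / 922940.3800 * 100 = 10.8121

10.8121%


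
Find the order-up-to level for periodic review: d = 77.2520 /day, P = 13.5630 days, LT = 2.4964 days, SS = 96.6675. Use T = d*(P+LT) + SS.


P + LT = 16.0594
d*(P+LT) = 77.2520 * 16.0594 = 1240.6208
T = 1240.6208 + 96.6675 = 1337.2883

1337.2883 units


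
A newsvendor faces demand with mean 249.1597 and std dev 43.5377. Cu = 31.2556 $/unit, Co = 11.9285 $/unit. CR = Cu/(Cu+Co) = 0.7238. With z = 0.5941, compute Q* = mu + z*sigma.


CR = Cu/(Cu+Co) = 31.2556/(31.2556+11.9285) = 0.7238
z = 0.5941
Q* = 249.1597 + 0.5941 * 43.5377 = 275.0254

275.0254 units


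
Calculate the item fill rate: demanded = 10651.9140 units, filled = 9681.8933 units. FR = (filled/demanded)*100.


FR = 9681.8933 / 10651.9140 * 100 = 90.8935

90.8935%


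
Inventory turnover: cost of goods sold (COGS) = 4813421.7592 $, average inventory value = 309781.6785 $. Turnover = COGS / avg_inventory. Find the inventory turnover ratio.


Turnover = 4813421.7592 / 309781.6785 = 15.5381

15.5381


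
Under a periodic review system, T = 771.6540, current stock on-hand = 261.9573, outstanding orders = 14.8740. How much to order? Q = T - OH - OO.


Inventory position = OH + OO = 261.9573 + 14.8740 = 276.8313
Q = 771.6540 - 276.8313 = 494.8227

494.8227 units


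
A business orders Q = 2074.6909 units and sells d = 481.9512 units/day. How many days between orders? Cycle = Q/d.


Cycle = 2074.6909 / 481.9512 = 4.3048

4.3048 days


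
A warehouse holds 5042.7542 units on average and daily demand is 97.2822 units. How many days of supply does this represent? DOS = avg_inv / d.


DOS = 5042.7542 / 97.2822 = 51.8364

51.8364 days


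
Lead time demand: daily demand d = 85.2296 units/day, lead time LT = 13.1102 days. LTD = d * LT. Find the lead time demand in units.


LTD = 85.2296 * 13.1102 = 1117.3771

1117.3771 units


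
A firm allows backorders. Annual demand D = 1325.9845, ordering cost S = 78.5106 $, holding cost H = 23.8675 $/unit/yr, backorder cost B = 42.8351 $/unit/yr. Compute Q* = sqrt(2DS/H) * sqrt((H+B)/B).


sqrt(2DS/H) = 93.3996
sqrt((H+B)/B) = 1.2479
Q* = 93.3996 * 1.2479 = 116.5511

116.5511 units


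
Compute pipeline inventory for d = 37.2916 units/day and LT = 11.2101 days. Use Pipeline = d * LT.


Pipeline = 37.2916 * 11.2101 = 418.0426

418.0426 units


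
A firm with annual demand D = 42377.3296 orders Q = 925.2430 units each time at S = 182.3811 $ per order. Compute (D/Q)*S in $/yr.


Number of orders = D/Q = 45.8013
Cost = 45.8013 * 182.3811 = 8353.2910

8353.2910 $/yr


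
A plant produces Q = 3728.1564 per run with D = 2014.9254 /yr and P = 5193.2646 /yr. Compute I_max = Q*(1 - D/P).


D/P = 0.3880
1 - D/P = 0.6120
I_max = 3728.1564 * 0.6120 = 2281.6757

2281.6757 units


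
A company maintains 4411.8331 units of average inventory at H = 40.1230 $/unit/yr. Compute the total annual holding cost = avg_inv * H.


Cost = 4411.8331 * 40.1230 = 177015.9795

177015.9795 $/yr


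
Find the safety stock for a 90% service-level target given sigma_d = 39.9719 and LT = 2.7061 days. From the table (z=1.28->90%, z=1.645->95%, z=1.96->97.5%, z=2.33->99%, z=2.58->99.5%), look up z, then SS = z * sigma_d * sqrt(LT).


From the table, SL = 90% corresponds to z = 1.28
sqrt(LT) = sqrt(2.7061) = 1.6450
SS = 1.28 * 39.9719 * 1.6450 = 84.1660

84.1660 units


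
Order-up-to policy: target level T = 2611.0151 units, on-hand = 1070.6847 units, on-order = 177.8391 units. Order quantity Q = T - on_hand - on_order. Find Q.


Inventory position = OH + OO = 1070.6847 + 177.8391 = 1248.5238
Q = 2611.0151 - 1248.5238 = 1362.4913

1362.4913 units


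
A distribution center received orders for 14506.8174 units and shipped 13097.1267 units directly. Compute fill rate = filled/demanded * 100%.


FR = 13097.1267 / 14506.8174 * 100 = 90.2826

90.2826%


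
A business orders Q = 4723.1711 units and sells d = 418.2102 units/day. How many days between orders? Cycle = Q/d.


Cycle = 4723.1711 / 418.2102 = 11.2938

11.2938 days


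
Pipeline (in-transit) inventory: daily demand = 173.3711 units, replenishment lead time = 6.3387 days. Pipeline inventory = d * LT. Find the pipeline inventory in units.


Pipeline = 173.3711 * 6.3387 = 1098.9474

1098.9474 units


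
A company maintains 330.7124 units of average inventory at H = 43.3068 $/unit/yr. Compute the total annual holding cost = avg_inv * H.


Cost = 330.7124 * 43.3068 = 14322.0958

14322.0958 $/yr


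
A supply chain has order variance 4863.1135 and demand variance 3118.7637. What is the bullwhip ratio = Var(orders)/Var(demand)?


BW = 4863.1135 / 3118.7637 = 1.5593

1.5593


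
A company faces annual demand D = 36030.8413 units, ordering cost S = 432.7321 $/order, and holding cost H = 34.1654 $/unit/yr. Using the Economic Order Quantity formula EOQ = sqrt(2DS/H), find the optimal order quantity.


2*D*S = 2 * 36030.8413 * 432.7321 = 31183403.2410
2*D*S/H = 912718.8103
EOQ = sqrt(912718.8103) = 955.3632

955.3632 units


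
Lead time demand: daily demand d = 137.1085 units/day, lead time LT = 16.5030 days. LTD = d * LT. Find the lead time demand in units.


LTD = 137.1085 * 16.5030 = 2262.7016

2262.7016 units


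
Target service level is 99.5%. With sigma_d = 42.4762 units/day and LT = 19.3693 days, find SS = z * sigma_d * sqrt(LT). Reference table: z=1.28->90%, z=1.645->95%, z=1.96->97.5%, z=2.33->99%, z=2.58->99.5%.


From the table, SL = 99.5% corresponds to z = 2.58
sqrt(LT) = sqrt(19.3693) = 4.4011
SS = 2.58 * 42.4762 * 4.4011 = 482.3056

482.3056 units


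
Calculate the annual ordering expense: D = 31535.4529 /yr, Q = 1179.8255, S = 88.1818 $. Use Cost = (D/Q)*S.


Number of orders = D/Q = 26.7289
Cost = 26.7289 * 88.1818 = 2357.0036

2357.0036 $/yr


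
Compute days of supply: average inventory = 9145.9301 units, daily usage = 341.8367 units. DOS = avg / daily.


DOS = 9145.9301 / 341.8367 = 26.7553

26.7553 days


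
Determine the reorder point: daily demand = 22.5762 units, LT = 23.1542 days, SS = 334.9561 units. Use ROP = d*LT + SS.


d*LT = 22.5762 * 23.1542 = 522.7339
ROP = 522.7339 + 334.9561 = 857.6900

857.6900 units


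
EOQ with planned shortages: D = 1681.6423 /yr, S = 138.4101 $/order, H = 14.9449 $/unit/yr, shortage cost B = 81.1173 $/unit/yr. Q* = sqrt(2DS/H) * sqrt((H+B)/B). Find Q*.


sqrt(2DS/H) = 176.4896
sqrt((H+B)/B) = 1.0882
Q* = 176.4896 * 1.0882 = 192.0608

192.0608 units


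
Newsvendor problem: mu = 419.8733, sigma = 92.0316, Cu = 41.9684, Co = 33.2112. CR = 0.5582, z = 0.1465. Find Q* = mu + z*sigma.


CR = Cu/(Cu+Co) = 41.9684/(41.9684+33.2112) = 0.5582
z = 0.1465
Q* = 419.8733 + 0.1465 * 92.0316 = 433.3559

433.3559 units


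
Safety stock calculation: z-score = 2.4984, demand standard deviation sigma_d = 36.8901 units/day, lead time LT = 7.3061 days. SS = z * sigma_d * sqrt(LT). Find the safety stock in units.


sqrt(LT) = sqrt(7.3061) = 2.7030
SS = 2.4984 * 36.8901 * 2.7030 = 249.1235

249.1235 units


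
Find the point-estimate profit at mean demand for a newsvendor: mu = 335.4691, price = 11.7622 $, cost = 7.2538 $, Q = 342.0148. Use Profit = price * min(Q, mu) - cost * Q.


Sales at mu = min(342.0148, 335.4691) = 335.4691
Revenue = 11.7622 * 335.4691 = 3945.8546
Total cost = 7.2538 * 342.0148 = 2480.9070
Profit = 3945.8546 - 2480.9070 = 1464.9477

1464.9477 $


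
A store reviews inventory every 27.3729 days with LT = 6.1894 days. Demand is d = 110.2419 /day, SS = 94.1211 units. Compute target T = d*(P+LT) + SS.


P + LT = 33.5623
d*(P+LT) = 110.2419 * 33.5623 = 3699.9717
T = 3699.9717 + 94.1211 = 3794.0928

3794.0928 units


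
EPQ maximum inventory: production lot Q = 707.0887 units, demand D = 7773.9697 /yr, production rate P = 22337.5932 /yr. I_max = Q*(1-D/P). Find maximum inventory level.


D/P = 0.3480
1 - D/P = 0.6520
I_max = 707.0887 * 0.6520 = 461.0064

461.0064 units


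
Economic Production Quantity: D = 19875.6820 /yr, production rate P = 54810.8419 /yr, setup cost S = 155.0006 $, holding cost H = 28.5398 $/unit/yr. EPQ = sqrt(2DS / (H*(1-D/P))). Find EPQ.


1 - D/P = 1 - 0.3626 = 0.6374
H*(1-D/P) = 18.1906
2DS = 6161485.2708
EPQ = sqrt(338717.9614) = 581.9948

581.9948 units


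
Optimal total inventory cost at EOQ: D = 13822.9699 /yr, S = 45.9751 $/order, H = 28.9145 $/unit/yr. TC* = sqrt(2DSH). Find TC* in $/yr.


2*D*S*H = 36751047.9357
TC* = sqrt(36751047.9357) = 6062.2643

6062.2643 $/yr


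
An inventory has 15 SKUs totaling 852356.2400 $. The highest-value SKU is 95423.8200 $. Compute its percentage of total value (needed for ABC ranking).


Top item = 95423.8200
Total = 852356.2400
Percentage = 95423.8200 / 852356.2400 * 100 = 11.1953

11.1953%


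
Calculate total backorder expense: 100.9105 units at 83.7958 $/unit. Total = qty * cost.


Total = 100.9105 * 83.7958 = 8455.8761

8455.8761 $


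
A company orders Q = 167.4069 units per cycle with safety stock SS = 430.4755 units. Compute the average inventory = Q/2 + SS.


Q/2 = 83.7035
Avg = 83.7035 + 430.4755 = 514.1789

514.1789 units


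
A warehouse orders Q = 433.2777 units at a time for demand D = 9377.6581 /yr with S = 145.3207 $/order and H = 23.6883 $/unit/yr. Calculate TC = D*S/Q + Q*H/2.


Ordering cost = D*S/Q = 3145.2527
Holding cost = Q*H/2 = 5131.8061
TC = 3145.2527 + 5131.8061 = 8277.0587

8277.0587 $/yr


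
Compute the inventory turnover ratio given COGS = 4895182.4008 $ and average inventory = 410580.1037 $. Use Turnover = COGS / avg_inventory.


Turnover = 4895182.4008 / 410580.1037 = 11.9226

11.9226


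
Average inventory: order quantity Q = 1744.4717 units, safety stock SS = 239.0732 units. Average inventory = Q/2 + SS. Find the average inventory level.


Q/2 = 872.2359
Avg = 872.2359 + 239.0732 = 1111.3091

1111.3091 units


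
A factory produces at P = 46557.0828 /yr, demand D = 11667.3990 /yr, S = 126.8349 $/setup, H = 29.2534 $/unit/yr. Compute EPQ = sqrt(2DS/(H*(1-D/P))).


1 - D/P = 1 - 0.2506 = 0.7494
H*(1-D/P) = 21.9224
2DS = 2959666.7709
EPQ = sqrt(135006.6602) = 367.4325

367.4325 units


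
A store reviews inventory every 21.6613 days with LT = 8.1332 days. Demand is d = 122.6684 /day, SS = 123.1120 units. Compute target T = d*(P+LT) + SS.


P + LT = 29.7945
d*(P+LT) = 122.6684 * 29.7945 = 3654.8436
T = 3654.8436 + 123.1120 = 3777.9556

3777.9556 units


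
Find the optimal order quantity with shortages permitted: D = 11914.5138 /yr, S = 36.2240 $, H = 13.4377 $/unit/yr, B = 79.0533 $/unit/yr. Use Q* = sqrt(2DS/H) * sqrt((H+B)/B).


sqrt(2DS/H) = 253.4480
sqrt((H+B)/B) = 1.0817
Q* = 253.4480 * 1.0817 = 274.1439

274.1439 units


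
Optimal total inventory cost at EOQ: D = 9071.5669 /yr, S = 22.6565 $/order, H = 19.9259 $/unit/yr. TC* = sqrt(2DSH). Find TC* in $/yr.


2*D*S*H = 8190738.6794
TC* = sqrt(8190738.6794) = 2861.9467

2861.9467 $/yr


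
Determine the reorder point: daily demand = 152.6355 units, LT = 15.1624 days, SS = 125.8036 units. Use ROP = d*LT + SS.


d*LT = 152.6355 * 15.1624 = 2314.3205
ROP = 2314.3205 + 125.8036 = 2440.1241

2440.1241 units


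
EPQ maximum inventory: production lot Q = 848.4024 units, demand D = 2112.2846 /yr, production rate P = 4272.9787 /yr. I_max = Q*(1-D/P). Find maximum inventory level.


D/P = 0.4943
1 - D/P = 0.5057
I_max = 848.4024 * 0.5057 = 429.0071

429.0071 units


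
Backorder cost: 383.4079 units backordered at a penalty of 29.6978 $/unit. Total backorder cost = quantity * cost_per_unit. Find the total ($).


Total = 383.4079 * 29.6978 = 11386.3711

11386.3711 $


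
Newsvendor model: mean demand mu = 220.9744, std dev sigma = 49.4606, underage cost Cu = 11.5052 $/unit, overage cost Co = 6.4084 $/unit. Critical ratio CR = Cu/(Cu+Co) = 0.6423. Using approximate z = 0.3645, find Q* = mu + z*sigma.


CR = Cu/(Cu+Co) = 11.5052/(11.5052+6.4084) = 0.6423
z = 0.3645
Q* = 220.9744 + 0.3645 * 49.4606 = 239.0028

239.0028 units


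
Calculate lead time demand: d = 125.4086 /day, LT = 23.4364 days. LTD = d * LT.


LTD = 125.4086 * 23.4364 = 2939.1261

2939.1261 units


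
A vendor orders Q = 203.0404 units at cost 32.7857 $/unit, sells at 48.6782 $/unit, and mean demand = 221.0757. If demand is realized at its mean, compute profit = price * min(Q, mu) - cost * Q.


Sales at mu = min(203.0404, 221.0757) = 203.0404
Revenue = 48.6782 * 203.0404 = 9883.6412
Total cost = 32.7857 * 203.0404 = 6656.8216
Profit = 9883.6412 - 6656.8216 = 3226.8196

3226.8196 $


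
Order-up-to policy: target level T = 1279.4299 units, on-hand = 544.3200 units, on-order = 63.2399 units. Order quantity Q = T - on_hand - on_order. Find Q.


Inventory position = OH + OO = 544.3200 + 63.2399 = 607.5599
Q = 1279.4299 - 607.5599 = 671.8700

671.8700 units


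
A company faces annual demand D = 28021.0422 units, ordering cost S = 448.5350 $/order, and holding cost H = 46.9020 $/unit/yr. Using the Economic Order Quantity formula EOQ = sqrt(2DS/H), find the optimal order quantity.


2*D*S = 2 * 28021.0422 * 448.5350 = 25136836.3264
2*D*S/H = 535943.8047
EOQ = sqrt(535943.8047) = 732.0818

732.0818 units


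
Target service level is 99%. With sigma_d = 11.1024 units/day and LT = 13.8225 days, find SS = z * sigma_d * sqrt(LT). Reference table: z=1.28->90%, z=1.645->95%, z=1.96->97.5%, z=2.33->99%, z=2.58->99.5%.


From the table, SL = 99% corresponds to z = 2.33
sqrt(LT) = sqrt(13.8225) = 3.7179
SS = 2.33 * 11.1024 * 3.7179 = 96.1759

96.1759 units


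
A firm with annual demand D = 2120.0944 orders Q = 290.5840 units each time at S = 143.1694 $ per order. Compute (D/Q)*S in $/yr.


Number of orders = D/Q = 7.2960
Cost = 7.2960 * 143.1694 = 1044.5608

1044.5608 $/yr


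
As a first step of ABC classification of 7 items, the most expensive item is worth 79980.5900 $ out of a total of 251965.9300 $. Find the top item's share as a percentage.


Top item = 79980.5900
Total = 251965.9300
Percentage = 79980.5900 / 251965.9300 * 100 = 31.7426

31.7426%


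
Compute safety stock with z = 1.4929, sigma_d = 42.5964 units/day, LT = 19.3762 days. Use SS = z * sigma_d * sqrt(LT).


sqrt(LT) = sqrt(19.3762) = 4.4018
SS = 1.4929 * 42.5964 * 4.4018 = 279.9226

279.9226 units


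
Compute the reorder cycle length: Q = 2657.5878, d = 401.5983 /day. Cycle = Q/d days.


Cycle = 2657.5878 / 401.5983 = 6.6175

6.6175 days


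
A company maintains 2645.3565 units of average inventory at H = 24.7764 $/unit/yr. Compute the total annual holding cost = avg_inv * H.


Cost = 2645.3565 * 24.7764 = 65542.4108

65542.4108 $/yr


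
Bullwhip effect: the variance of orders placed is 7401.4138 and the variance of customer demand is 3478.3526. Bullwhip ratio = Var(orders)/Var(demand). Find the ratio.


BW = 7401.4138 / 3478.3526 = 2.1279

2.1279


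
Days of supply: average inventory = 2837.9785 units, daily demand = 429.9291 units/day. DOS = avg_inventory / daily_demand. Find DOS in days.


DOS = 2837.9785 / 429.9291 = 6.6010

6.6010 days


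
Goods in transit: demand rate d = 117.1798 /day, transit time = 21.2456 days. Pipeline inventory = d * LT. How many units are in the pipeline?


Pipeline = 117.1798 * 21.2456 = 2489.5552

2489.5552 units


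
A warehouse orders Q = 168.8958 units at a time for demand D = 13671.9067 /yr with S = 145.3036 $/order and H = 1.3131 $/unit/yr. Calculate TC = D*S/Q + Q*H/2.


Ordering cost = D*S/Q = 11762.1472
Holding cost = Q*H/2 = 110.8885
TC = 11762.1472 + 110.8885 = 11873.0357

11873.0357 $/yr


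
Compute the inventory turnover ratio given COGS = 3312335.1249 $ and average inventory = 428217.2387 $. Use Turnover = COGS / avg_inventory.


Turnover = 3312335.1249 / 428217.2387 = 7.7352

7.7352


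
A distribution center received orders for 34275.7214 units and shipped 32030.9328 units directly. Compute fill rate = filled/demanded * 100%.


FR = 32030.9328 / 34275.7214 * 100 = 93.4508

93.4508%


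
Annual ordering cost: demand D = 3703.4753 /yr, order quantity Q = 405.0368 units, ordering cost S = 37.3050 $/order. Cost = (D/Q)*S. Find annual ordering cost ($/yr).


Number of orders = D/Q = 9.1436
Cost = 9.1436 * 37.3050 = 341.1002

341.1002 $/yr


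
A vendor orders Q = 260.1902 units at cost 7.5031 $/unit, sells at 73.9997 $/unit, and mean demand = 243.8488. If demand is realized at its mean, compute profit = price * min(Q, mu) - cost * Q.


Sales at mu = min(260.1902, 243.8488) = 243.8488
Revenue = 73.9997 * 243.8488 = 18044.7380
Total cost = 7.5031 * 260.1902 = 1952.2331
Profit = 18044.7380 - 1952.2331 = 16092.5050

16092.5050 $


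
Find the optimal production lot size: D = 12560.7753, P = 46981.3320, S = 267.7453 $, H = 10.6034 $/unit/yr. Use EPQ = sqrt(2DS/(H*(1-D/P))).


1 - D/P = 1 - 0.2674 = 0.7326
H*(1-D/P) = 7.7685
2DS = 6726177.1019
EPQ = sqrt(865825.9314) = 930.4977

930.4977 units


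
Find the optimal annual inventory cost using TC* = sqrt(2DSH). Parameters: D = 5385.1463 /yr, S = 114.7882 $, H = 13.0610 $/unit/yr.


2*D*S*H = 16147346.9659
TC* = sqrt(16147346.9659) = 4018.3762

4018.3762 $/yr


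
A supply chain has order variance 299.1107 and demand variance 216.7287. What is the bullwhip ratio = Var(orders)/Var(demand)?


BW = 299.1107 / 216.7287 = 1.3801

1.3801


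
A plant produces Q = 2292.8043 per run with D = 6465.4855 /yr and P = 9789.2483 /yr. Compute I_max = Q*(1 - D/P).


D/P = 0.6605
1 - D/P = 0.3395
I_max = 2292.8043 * 0.3395 = 778.4804

778.4804 units


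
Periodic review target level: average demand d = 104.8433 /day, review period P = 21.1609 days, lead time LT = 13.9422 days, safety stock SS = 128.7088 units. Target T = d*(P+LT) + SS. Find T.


P + LT = 35.1031
d*(P+LT) = 104.8433 * 35.1031 = 3680.3248
T = 3680.3248 + 128.7088 = 3809.0336

3809.0336 units


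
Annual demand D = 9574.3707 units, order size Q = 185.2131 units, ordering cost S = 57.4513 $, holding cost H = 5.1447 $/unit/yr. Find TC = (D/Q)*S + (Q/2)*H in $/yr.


Ordering cost = D*S/Q = 2969.8766
Holding cost = Q*H/2 = 476.4329
TC = 2969.8766 + 476.4329 = 3446.3095

3446.3095 $/yr


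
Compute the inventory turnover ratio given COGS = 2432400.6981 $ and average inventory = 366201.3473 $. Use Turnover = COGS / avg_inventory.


Turnover = 2432400.6981 / 366201.3473 = 6.6422

6.6422


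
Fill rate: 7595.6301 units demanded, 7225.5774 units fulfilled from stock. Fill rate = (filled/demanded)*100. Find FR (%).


FR = 7225.5774 / 7595.6301 * 100 = 95.1281

95.1281%


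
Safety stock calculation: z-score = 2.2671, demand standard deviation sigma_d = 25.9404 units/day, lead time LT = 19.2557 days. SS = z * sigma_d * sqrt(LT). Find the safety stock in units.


sqrt(LT) = sqrt(19.2557) = 4.3881
SS = 2.2671 * 25.9404 * 4.3881 = 258.0637

258.0637 units


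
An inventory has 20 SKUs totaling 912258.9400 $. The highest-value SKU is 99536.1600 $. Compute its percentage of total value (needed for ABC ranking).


Top item = 99536.1600
Total = 912258.9400
Percentage = 99536.1600 / 912258.9400 * 100 = 10.9110

10.9110%


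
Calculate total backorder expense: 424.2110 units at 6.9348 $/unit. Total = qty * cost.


Total = 424.2110 * 6.9348 = 2941.8184

2941.8184 $


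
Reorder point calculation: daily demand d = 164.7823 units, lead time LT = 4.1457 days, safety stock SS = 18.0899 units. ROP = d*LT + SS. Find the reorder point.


d*LT = 164.7823 * 4.1457 = 683.1380
ROP = 683.1380 + 18.0899 = 701.2279

701.2279 units


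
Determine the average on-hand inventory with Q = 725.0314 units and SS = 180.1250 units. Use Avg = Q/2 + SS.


Q/2 = 362.5157
Avg = 362.5157 + 180.1250 = 542.6407

542.6407 units


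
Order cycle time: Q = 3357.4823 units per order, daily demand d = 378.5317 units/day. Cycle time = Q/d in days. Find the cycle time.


Cycle = 3357.4823 / 378.5317 = 8.8698

8.8698 days


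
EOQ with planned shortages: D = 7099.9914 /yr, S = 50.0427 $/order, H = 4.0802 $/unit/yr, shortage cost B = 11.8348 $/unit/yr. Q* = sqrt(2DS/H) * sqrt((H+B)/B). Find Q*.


sqrt(2DS/H) = 417.3242
sqrt((H+B)/B) = 1.1596
Q* = 417.3242 * 1.1596 = 483.9454

483.9454 units


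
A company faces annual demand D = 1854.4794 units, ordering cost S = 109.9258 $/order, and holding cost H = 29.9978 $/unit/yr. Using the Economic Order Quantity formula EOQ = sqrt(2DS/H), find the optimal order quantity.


2*D*S = 2 * 1854.4794 * 109.9258 = 407710.2633
2*D*S/H = 13591.3388
EOQ = sqrt(13591.3388) = 116.5819

116.5819 units


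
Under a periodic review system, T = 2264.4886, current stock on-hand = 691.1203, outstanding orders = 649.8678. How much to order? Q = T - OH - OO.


Inventory position = OH + OO = 691.1203 + 649.8678 = 1340.9881
Q = 2264.4886 - 1340.9881 = 923.5005

923.5005 units


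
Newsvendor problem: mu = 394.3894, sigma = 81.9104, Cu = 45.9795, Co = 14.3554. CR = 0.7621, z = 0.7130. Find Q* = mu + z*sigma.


CR = Cu/(Cu+Co) = 45.9795/(45.9795+14.3554) = 0.7621
z = 0.7130
Q* = 394.3894 + 0.7130 * 81.9104 = 452.7915

452.7915 units


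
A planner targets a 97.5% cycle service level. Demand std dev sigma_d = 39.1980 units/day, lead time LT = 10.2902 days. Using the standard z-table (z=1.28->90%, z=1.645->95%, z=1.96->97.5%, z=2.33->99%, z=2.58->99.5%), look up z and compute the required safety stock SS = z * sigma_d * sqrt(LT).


From the table, SL = 97.5% corresponds to z = 1.96
sqrt(LT) = sqrt(10.2902) = 3.2078
SS = 1.96 * 39.1980 * 3.2078 = 246.4517

246.4517 units


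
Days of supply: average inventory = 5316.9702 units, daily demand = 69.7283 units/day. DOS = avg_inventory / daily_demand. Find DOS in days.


DOS = 5316.9702 / 69.7283 = 76.2527

76.2527 days


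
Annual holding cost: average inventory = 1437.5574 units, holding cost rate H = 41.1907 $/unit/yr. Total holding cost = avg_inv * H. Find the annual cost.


Cost = 1437.5574 * 41.1907 = 59213.9956

59213.9956 $/yr


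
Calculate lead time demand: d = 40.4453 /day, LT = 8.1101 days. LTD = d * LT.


LTD = 40.4453 * 8.1101 = 328.0154

328.0154 units


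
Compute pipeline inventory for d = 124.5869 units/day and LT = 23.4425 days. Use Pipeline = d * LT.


Pipeline = 124.5869 * 23.4425 = 2920.6284

2920.6284 units


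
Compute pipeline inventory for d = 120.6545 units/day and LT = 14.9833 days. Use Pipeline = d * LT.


Pipeline = 120.6545 * 14.9833 = 1807.8026

1807.8026 units


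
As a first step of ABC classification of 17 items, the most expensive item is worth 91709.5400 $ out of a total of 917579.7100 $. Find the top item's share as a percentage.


Top item = 91709.5400
Total = 917579.7100
Percentage = 91709.5400 / 917579.7100 * 100 = 9.9947

9.9947%


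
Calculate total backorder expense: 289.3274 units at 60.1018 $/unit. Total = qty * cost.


Total = 289.3274 * 60.1018 = 17389.0975

17389.0975 $


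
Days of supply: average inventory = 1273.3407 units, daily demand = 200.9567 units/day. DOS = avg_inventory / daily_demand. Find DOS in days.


DOS = 1273.3407 / 200.9567 = 6.3364

6.3364 days


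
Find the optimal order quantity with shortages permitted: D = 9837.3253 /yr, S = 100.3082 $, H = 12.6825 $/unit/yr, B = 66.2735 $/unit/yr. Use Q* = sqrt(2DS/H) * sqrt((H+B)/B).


sqrt(2DS/H) = 394.4748
sqrt((H+B)/B) = 1.0915
Q* = 394.4748 * 1.0915 = 430.5682

430.5682 units


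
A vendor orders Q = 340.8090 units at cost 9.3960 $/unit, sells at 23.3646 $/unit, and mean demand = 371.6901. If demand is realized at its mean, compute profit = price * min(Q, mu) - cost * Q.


Sales at mu = min(340.8090, 371.6901) = 340.8090
Revenue = 23.3646 * 340.8090 = 7962.8660
Total cost = 9.3960 * 340.8090 = 3202.2414
Profit = 7962.8660 - 3202.2414 = 4760.6246

4760.6246 $


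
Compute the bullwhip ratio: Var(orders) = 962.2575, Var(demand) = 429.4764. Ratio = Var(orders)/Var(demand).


BW = 962.2575 / 429.4764 = 2.2405

2.2405


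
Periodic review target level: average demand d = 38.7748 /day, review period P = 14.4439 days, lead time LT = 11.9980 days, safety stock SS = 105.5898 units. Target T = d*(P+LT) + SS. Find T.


P + LT = 26.4419
d*(P+LT) = 38.7748 * 26.4419 = 1025.2794
T = 1025.2794 + 105.5898 = 1130.8692

1130.8692 units


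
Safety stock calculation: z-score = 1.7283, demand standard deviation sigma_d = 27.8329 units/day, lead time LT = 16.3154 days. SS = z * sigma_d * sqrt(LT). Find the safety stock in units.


sqrt(LT) = sqrt(16.3154) = 4.0392
SS = 1.7283 * 27.8329 * 4.0392 = 194.3016

194.3016 units


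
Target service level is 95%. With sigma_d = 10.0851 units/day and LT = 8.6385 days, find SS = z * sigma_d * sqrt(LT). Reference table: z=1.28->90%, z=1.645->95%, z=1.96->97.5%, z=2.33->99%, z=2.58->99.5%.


From the table, SL = 95% corresponds to z = 1.645
sqrt(LT) = sqrt(8.6385) = 2.9391
SS = 1.645 * 10.0851 * 2.9391 = 48.7602

48.7602 units


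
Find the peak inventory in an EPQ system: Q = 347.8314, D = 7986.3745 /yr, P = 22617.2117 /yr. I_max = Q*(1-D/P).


D/P = 0.3531
1 - D/P = 0.6469
I_max = 347.8314 * 0.6469 = 225.0085

225.0085 units


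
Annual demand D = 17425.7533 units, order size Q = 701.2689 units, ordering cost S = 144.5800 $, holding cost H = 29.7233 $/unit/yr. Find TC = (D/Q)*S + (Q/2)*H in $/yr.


Ordering cost = D*S/Q = 3592.6524
Holding cost = Q*H/2 = 10422.0129
TC = 3592.6524 + 10422.0129 = 14014.6654

14014.6654 $/yr


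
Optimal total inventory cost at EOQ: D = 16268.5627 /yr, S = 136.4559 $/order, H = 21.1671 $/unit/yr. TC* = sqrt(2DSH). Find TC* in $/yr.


2*D*S*H = 93979441.7314
TC* = sqrt(93979441.7314) = 9694.2994

9694.2994 $/yr


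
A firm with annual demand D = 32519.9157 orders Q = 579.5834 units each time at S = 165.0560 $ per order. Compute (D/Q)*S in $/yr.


Number of orders = D/Q = 56.1091
Cost = 56.1091 * 165.0560 = 9261.1472

9261.1472 $/yr


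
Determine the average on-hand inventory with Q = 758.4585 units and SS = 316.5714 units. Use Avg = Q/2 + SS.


Q/2 = 379.2292
Avg = 379.2292 + 316.5714 = 695.8006

695.8006 units


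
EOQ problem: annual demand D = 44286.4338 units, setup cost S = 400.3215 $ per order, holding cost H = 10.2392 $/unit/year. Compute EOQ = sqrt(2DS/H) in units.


2*D*S = 2 * 44286.4338 * 400.3215 = 35457623.2169
2*D*S/H = 3462929.0586
EOQ = sqrt(3462929.0586) = 1860.8947

1860.8947 units


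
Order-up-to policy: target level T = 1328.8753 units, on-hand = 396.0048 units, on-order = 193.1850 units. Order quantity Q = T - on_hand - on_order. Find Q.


Inventory position = OH + OO = 396.0048 + 193.1850 = 589.1898
Q = 1328.8753 - 589.1898 = 739.6855

739.6855 units
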